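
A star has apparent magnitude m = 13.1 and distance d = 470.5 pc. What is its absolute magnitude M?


M = m - 5*log10(d) + 5 = 13.1 - 5*log10(470.5) + 5 = 4.7372

4.7372


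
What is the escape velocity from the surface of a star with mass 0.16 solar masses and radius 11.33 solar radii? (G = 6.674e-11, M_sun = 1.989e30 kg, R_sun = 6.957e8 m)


M = 0.16 * 1.989e30 kg = 3.1824e+29 kg; R = 11.33 * 6.957e8 m = 7.882281e+09 m. v_esc = sqrt(2GM/R) = sqrt(2 * 6.674e-11 * 3.1824e+29 / 7.882281e+09) = 73410.727

73410.727 m/s


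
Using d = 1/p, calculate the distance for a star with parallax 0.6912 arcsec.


d = 1/p = 1/0.6912 = 1.4468

1.4468 pc


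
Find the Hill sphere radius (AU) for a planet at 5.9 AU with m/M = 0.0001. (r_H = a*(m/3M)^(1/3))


r_H = a * (m/3M)^(1/3) = 5.9 * (0.0001/3)^(1/3) = 0.1899

0.1899 AU


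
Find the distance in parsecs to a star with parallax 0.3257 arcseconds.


d = 1/p = 1/0.3257 = 3.0703

3.0703 pc


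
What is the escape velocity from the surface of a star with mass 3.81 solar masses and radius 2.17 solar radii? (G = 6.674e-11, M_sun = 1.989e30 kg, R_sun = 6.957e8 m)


M = 3.81 * 1.989e30 kg = 7.57809e+30 kg; R = 2.17 * 6.957e8 m = 1.509669e+09 m. v_esc = sqrt(2GM/R) = sqrt(2 * 6.674e-11 * 7.57809e+30 / 1.509669e+09) = 818553.5753

818553.5753 m/s


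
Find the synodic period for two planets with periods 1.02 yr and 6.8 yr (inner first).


1/P_syn = |1/P1 - 1/P2| = |1/1.02 - 1/6.8| => P_syn = 1.2

1.2 years


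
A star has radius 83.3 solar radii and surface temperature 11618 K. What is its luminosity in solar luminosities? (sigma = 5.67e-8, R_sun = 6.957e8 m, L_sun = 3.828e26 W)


R = 83.3 * 6.957e8 m = 5.795181e+10 m. L = 4*pi*R^2*sigma*T^4 = 4*pi*(5.795181e+10)^2 * 5.67e-8 * 11618^4 = 4.359657993e+31 W. L/L_sun = 4.359657993e+31 / 3.828e26 = 113888.6623

113888.6623 L_sun


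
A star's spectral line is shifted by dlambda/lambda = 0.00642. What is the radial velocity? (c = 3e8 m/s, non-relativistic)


v = (dlambda/lambda) * c = 0.00642 * 3e8 = 1.926e+06

1.926e+06 m/s


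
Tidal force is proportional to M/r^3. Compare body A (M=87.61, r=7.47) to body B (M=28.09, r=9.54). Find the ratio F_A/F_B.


Ratio = (M1/r1^3) / (M2/r2^3) = (87.61/7.47^3) / (28.09/9.54^3) = 6.4966

6.4966


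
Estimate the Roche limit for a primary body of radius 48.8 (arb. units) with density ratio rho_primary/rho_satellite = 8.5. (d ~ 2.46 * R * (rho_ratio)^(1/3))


d_Roche = 2.46 * 48.8 * 8.5^(1/3) = 244.9973

244.9973


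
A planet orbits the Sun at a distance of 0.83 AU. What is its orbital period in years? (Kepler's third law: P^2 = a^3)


P = a^(3/2) = 0.83^1.5 = 0.7562

0.7562 years


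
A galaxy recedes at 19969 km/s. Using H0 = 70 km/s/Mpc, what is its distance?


d = v / H0 = 19969 / 70 = 285.2714

285.2714 Mpc


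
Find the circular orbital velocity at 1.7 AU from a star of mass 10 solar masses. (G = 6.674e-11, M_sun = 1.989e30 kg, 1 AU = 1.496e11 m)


v = sqrt(GM/r) = sqrt(6.674e-11 * 1.989e+31 / 2.543e+11) = 72247.0694

72247.0694 m/s


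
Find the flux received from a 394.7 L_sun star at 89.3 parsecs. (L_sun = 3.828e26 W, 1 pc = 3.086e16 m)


F = L / (4*pi*d^2) = 1.511e+29 / (4*pi*(2.756e+18)^2) = 1.583e-09

1.583e-09 W/m^2


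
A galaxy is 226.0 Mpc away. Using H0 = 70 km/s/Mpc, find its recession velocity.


v = H0 * d = 70 * 226.0 = 15820.0

15820.0 km/s


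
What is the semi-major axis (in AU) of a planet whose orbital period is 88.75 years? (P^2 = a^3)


a = P^(2/3) = 88.75^(2/3) = 19.8966

19.8966 AU


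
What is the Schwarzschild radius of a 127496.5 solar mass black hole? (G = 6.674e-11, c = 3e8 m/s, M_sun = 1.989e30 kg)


M = 127496.5 * 1.989e30 kg = 2.535905385e+35 kg. rs = 2GM/c^2 = 2 * 6.674e-11 * 2.535905385e+35 / (3e8)^2 = 3.761e+08

3.761e+08 m


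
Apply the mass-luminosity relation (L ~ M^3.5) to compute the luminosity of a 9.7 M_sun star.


L/L_sun = (M/M_sun)^3.5 = 9.7^3.5 = 2842.5039

2842.5039 L_sun


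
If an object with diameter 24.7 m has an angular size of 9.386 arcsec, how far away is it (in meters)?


D = size / theta_rad, theta_rad = 9.386 * pi/(180*3600) = 4.550e-05, D = 542802.1217

542802.1217 m


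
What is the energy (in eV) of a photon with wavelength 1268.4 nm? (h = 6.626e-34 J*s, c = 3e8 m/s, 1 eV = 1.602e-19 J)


E = hc/lambda = 6.626e-34 * 3e8 / 1.268e-06 = 1.567e-19 J = 0.9783 eV

0.9783 eV


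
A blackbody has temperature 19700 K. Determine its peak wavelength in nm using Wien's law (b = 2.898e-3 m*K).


lam_max = b / T = 2.898e-3 / 19700 = 1.471e-07 m = 147.1066 nm

147.1066 nm


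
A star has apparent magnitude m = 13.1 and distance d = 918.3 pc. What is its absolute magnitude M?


M = m - 5*log10(d) + 5 = 13.1 - 5*log10(918.3) + 5 = 3.2851

3.2851


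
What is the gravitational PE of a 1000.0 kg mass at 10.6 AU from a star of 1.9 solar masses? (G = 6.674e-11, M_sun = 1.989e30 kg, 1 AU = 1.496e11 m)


M = 1.9 * 1.989e30 kg = 3.7791e+30 kg; r = 10.6 AU * 1.496e11 m/AU = 1.58576e+12 m. U = -GM*m/r = -(6.674e-11 * 3.7791e+30 * 1000.0) / 1.58576e+12 = -1.591e+11

-1.591e+11 J


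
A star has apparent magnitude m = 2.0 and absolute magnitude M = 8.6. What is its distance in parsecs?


d = 10^((m - M + 5)/5) = 10^((2.0 - 8.6 + 5)/5) = 0.4786

0.4786 pc


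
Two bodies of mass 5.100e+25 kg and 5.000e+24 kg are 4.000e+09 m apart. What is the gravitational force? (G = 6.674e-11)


F = G*m1*m2/r^2 = 6.674e-11 * 5.100e+25 * 5.000e+24 / (4.000e+09)^2 = 6.674e-11 * 2.550e+50 / 1.600e+19 = 1.064e+21

1.064e+21 N


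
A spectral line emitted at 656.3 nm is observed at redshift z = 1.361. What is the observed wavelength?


lam_obs = lam_emit * (1 + z) = 656.3 * (1 + 1.361) = 1549.5243

1549.5243 nm


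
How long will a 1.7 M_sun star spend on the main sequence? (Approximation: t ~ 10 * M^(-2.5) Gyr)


t = 10 * M^(-2.5) = 10 * 1.7^(-2.5) = 2.6539

2.6539 Gyr


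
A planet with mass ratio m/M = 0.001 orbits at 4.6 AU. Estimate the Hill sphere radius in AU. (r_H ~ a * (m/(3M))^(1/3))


r_H = a * (m/3M)^(1/3) = 4.6 * (0.001/3)^(1/3) = 0.3189

0.3189 AU


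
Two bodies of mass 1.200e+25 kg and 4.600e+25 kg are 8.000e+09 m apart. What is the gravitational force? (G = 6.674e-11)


F = G*m1*m2/r^2 = 6.674e-11 * 1.200e+25 * 4.600e+25 / (8.000e+09)^2 = 6.674e-11 * 5.520e+50 / 6.400e+19 = 5.756e+20

5.756e+20 N


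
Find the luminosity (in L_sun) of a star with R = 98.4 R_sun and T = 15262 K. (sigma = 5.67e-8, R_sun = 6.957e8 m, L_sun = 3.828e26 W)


R = 98.4 * 6.957e8 m = 6.845688e+10 m. L = 4*pi*R^2*sigma*T^4 = 4*pi*(6.845688e+10)^2 * 5.67e-8 * 15262^4 = 1.811644264e+32 W. L/L_sun = 1.811644264e+32 / 3.828e26 = 473261.3021

473261.3021 L_sun


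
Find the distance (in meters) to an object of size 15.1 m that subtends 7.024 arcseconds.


D = size / theta_rad, theta_rad = 7.024 * pi/(180*3600) = 3.405e-05, D = 443422.3483

443422.3483 m


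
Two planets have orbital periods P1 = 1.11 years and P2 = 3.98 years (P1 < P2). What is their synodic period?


1/P_syn = |1/P1 - 1/P2| = |1/1.11 - 1/3.98| => P_syn = 1.5393

1.5393 years


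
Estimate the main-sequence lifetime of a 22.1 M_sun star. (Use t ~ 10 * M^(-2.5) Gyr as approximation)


t = 10 * M^(-2.5) = 10 * 22.1^(-2.5) = 0.0044

0.0044 Gyr


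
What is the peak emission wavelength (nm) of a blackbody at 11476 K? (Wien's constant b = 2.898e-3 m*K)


lam_max = b / T = 2.898e-3 / 11476 = 2.525e-07 m = 252.527 nm

252.527 nm


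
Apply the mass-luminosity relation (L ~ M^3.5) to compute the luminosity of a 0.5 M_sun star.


L/L_sun = (M/M_sun)^3.5 = 0.5^3.5 = 0.0884

0.0884 L_sun


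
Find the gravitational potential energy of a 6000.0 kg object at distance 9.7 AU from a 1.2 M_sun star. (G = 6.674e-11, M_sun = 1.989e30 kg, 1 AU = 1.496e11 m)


M = 1.2 * 1.989e30 kg = 2.3868e+30 kg; r = 9.7 AU * 1.496e11 m/AU = 1.45112e+12 m. U = -GM*m/r = -(6.674e-11 * 2.3868e+30 * 6000.0) / 1.45112e+12 = -6.586e+11

-6.586e+11 J


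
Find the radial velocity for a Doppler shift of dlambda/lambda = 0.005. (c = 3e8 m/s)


v = (dlambda/lambda) * c = 0.005 * 3e8 = 1.500e+06

1.500e+06 m/s


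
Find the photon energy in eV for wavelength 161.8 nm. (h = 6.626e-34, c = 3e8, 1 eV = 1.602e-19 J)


E = hc/lambda = 6.626e-34 * 3e8 / 1.618e-07 = 1.229e-18 J = 7.6689 eV

7.6689 eV


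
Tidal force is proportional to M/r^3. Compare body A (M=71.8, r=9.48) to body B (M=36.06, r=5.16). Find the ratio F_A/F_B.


Ratio = (M1/r1^3) / (M2/r2^3) = (71.8/9.48^3) / (36.06/5.16^3) = 0.3211

0.3211


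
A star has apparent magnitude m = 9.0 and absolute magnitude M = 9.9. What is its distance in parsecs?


d = 10^((m - M + 5)/5) = 10^((9.0 - 9.9 + 5)/5) = 6.6069

6.6069 pc


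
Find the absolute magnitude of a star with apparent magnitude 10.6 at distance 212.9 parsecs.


M = m - 5*log10(d) + 5 = 10.6 - 5*log10(212.9) + 5 = 3.9591

3.9591


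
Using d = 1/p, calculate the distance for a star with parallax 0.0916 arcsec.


d = 1/p = 1/0.0916 = 10.917

10.917 pc


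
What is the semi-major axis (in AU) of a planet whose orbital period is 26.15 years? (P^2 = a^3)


a = P^(2/3) = 26.15^(2/3) = 8.8101

8.8101 AU


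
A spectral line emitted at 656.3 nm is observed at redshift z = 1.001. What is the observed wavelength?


lam_obs = lam_emit * (1 + z) = 656.3 * (1 + 1.001) = 1313.2563

1313.2563 nm


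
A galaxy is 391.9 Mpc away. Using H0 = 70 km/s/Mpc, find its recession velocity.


v = H0 * d = 70 * 391.9 = 27433.0

27433.0 km/s


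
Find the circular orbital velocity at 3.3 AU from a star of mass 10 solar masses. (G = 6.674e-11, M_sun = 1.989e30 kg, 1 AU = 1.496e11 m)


v = sqrt(GM/r) = sqrt(6.674e-11 * 1.989e+31 / 4.937e+11) = 51854.6522

51854.6522 m/s


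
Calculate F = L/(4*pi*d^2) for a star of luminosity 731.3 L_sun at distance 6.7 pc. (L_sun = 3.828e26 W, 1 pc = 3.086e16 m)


F = L / (4*pi*d^2) = 2.799e+29 / (4*pi*(2.068e+17)^2) = 5.211e-07

5.211e-07 W/m^2


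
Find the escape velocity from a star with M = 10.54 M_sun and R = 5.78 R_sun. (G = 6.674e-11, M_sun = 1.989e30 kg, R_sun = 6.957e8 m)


M = 10.54 * 1.989e30 kg = 2.096406e+31 kg; R = 5.78 * 6.957e8 m = 4.021146e+09 m. v_esc = sqrt(2GM/R) = sqrt(2 * 6.674e-11 * 2.096406e+31 / 4.021146e+09) = 834201.3246

834201.3246 m/s


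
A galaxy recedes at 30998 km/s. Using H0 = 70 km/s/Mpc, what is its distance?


d = v / H0 = 30998 / 70 = 442.8286

442.8286 Mpc


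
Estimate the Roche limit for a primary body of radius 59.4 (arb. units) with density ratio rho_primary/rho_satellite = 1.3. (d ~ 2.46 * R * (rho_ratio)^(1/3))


d_Roche = 2.46 * 59.4 * 1.3^(1/3) = 159.4787

159.4787


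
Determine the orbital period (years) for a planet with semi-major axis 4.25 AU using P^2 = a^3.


P = a^(3/2) = 4.25^1.5 = 8.7616

8.7616 years


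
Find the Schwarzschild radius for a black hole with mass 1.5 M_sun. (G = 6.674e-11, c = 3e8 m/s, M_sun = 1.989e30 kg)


M = 1.5 * 1.989e30 kg = 2.9835e+30 kg. rs = 2GM/c^2 = 2 * 6.674e-11 * 2.9835e+30 / (3e8)^2 = 4424.862

4424.862 m


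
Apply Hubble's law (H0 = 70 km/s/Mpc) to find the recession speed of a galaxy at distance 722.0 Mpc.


v = H0 * d = 70 * 722.0 = 50540.0

50540.0 km/s


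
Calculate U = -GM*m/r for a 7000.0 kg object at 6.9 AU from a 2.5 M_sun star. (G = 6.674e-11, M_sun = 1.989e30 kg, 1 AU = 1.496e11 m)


M = 2.5 * 1.989e30 kg = 4.9725e+30 kg; r = 6.9 AU * 1.496e11 m/AU = 1.03224e+12 m. U = -GM*m/r = -(6.674e-11 * 4.9725e+30 * 7000.0) / 1.03224e+12 = -2.250e+12

-2.250e+12 J


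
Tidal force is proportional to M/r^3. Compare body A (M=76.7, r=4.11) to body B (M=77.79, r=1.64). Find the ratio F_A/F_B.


Ratio = (M1/r1^3) / (M2/r2^3) = (76.7/4.11^3) / (77.79/1.64^3) = 0.0626

0.0626


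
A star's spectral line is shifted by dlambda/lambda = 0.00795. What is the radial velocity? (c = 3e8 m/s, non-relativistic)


v = (dlambda/lambda) * c = 0.00795 * 3e8 = 2.385e+06

2.385e+06 m/s


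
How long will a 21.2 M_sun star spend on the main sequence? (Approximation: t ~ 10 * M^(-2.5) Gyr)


t = 10 * M^(-2.5) = 10 * 21.2^(-2.5) = 0.0048

0.0048 Gyr


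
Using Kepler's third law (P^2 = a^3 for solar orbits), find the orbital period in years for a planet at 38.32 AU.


P = a^(3/2) = 38.32^1.5 = 237.2129

237.2129 years


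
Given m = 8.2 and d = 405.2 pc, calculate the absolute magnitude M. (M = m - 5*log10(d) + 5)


M = m - 5*log10(d) + 5 = 8.2 - 5*log10(405.2) + 5 = 0.1617

0.1617


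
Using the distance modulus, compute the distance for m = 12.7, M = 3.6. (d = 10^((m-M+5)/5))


d = 10^((m - M + 5)/5) = 10^((12.7 - 3.6 + 5)/5) = 660.6934

660.6934 pc


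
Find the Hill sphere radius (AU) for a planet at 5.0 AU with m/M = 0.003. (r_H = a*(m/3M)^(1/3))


r_H = a * (m/3M)^(1/3) = 5.0 * (0.003/3)^(1/3) = 0.5

0.5 AU


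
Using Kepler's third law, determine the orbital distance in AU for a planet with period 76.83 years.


a = P^(2/3) = 76.83^(2/3) = 18.0726

18.0726 AU


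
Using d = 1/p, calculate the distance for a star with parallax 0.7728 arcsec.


d = 1/p = 1/0.7728 = 1.294

1.294 pc


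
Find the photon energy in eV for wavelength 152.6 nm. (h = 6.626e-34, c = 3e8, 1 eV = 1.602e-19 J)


E = hc/lambda = 6.626e-34 * 3e8 / 1.526e-07 = 1.303e-18 J = 8.1312 eV

8.1312 eV


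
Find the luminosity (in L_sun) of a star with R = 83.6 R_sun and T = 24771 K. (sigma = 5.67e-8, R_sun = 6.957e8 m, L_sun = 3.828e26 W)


R = 83.6 * 6.957e8 m = 5.816052e+10 m. L = 4*pi*R^2*sigma*T^4 = 4*pi*(5.816052e+10)^2 * 5.67e-8 * 24771^4 = 9.074519574e+32 W. L/L_sun = 9.074519574e+32 / 3.828e26 = 2.371e+06

2.371e+06 L_sun


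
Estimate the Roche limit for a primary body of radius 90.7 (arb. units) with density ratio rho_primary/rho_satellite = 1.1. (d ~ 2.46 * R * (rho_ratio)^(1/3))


d_Roche = 2.46 * 90.7 * 1.1^(1/3) = 230.3244

230.3244


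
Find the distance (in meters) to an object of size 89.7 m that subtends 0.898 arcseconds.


D = size / theta_rad, theta_rad = 0.898 * pi/(180*3600) = 4.354e-06, D = 2.060e+07

2.060e+07 m


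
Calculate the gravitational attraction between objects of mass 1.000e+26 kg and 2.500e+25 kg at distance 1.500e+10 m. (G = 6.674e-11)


F = G*m1*m2/r^2 = 6.674e-11 * 1.000e+26 * 2.500e+25 / (1.500e+10)^2 = 6.674e-11 * 2.500e+51 / 2.250e+20 = 7.416e+20

7.416e+20 N


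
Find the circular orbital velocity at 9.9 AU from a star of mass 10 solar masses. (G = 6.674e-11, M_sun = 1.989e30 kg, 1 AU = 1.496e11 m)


v = sqrt(GM/r) = sqrt(6.674e-11 * 1.989e+31 / 1.481e+12) = 29938.2974

29938.2974 m/s


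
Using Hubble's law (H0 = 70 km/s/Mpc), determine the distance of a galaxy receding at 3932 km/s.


d = v / H0 = 3932 / 70 = 56.1714

56.1714 Mpc


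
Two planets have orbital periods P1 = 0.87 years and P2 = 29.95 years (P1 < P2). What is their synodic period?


1/P_syn = |1/P1 - 1/P2| = |1/0.87 - 1/29.95| => P_syn = 0.896

0.896 years


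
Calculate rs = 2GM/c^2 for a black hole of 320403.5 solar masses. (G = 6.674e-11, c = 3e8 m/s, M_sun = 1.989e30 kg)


M = 320403.5 * 1.989e30 kg = 6.372825615e+35 kg. rs = 2GM/c^2 = 2 * 6.674e-11 * 6.372825615e+35 / (3e8)^2 = 9.452e+08

9.452e+08 m


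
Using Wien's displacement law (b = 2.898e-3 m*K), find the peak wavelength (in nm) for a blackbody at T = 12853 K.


lam_max = b / T = 2.898e-3 / 12853 = 2.255e-07 m = 225.4727 nm

225.4727 nm


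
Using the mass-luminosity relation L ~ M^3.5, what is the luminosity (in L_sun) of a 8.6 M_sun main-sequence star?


L/L_sun = (M/M_sun)^3.5 = 8.6^3.5 = 1865.2823

1865.2823 L_sun


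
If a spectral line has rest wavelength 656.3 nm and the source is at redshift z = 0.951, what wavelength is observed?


lam_obs = lam_emit * (1 + z) = 656.3 * (1 + 0.951) = 1280.4413

1280.4413 nm


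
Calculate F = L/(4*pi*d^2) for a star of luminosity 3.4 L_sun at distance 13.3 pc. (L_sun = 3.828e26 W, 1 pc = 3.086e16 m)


F = L / (4*pi*d^2) = 1.302e+27 / (4*pi*(4.104e+17)^2) = 6.148e-10

6.148e-10 W/m^2


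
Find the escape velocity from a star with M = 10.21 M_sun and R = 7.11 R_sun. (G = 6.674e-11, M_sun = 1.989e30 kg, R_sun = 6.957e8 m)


M = 10.21 * 1.989e30 kg = 2.030769e+31 kg; R = 7.11 * 6.957e8 m = 4.946427e+09 m. v_esc = sqrt(2GM/R) = sqrt(2 * 6.674e-11 * 2.030769e+31 / 4.946427e+09) = 740274.1078

740274.1078 m/s


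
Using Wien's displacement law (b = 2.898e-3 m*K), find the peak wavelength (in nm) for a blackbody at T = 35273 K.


lam_max = b / T = 2.898e-3 / 35273 = 8.216e-08 m = 82.1592 nm

82.1592 nm


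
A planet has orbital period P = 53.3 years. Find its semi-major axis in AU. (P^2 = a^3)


a = P^(2/3) = 53.3^(2/3) = 14.1629

14.1629 AU


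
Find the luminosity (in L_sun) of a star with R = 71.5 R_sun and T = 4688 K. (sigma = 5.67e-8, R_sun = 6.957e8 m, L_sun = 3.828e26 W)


R = 71.5 * 6.957e8 m = 4.974255e+10 m. L = 4*pi*R^2*sigma*T^4 = 4*pi*(4.974255e+10)^2 * 5.67e-8 * 4688^4 = 8.515289651e+29 W. L/L_sun = 8.515289651e+29 / 3.828e26 = 2224.4748

2224.4748 L_sun


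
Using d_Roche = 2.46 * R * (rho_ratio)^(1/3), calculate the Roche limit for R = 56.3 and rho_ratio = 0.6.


d_Roche = 2.46 * 56.3 * 0.6^(1/3) = 116.8137

116.8137


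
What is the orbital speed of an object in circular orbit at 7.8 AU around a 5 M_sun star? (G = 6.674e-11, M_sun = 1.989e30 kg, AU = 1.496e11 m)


v = sqrt(GM/r) = sqrt(6.674e-11 * 9.945e+30 / 1.167e+12) = 23849.6712

23849.6712 m/s


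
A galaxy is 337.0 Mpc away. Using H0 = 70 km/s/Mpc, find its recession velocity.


v = H0 * d = 70 * 337.0 = 23590.0

23590.0 km/s


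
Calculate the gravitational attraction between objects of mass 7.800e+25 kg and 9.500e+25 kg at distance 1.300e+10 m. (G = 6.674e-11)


F = G*m1*m2/r^2 = 6.674e-11 * 7.800e+25 * 9.500e+25 / (1.300e+10)^2 = 6.674e-11 * 7.410e+51 / 1.690e+20 = 2.926e+21

2.926e+21 N


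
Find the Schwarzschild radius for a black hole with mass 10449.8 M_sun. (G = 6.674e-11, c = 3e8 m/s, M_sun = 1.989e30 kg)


M = 10449.8 * 1.989e30 kg = 2.07846522e+34 kg. rs = 2GM/c^2 = 2 * 6.674e-11 * 2.07846522e+34 / (3e8)^2 = 3.083e+07

3.083e+07 m


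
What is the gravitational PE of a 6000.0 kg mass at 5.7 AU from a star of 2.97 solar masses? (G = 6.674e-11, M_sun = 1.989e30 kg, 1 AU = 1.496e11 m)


M = 2.97 * 1.989e30 kg = 5.90733e+30 kg; r = 5.7 AU * 1.496e11 m/AU = 8.5272e+11 m. U = -GM*m/r = -(6.674e-11 * 5.90733e+30 * 6000.0) / 8.5272e+11 = -2.774e+12

-2.774e+12 J


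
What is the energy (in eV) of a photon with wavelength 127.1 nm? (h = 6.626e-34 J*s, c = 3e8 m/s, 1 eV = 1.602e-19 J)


E = hc/lambda = 6.626e-34 * 3e8 / 1.271e-07 = 1.564e-18 J = 9.7626 eV

9.7626 eV


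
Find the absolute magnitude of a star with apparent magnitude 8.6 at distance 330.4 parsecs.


M = m - 5*log10(d) + 5 = 8.6 - 5*log10(330.4) + 5 = 1.0048

1.0048


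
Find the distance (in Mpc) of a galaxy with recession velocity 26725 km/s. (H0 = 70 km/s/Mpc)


d = v / H0 = 26725 / 70 = 381.7857

381.7857 Mpc


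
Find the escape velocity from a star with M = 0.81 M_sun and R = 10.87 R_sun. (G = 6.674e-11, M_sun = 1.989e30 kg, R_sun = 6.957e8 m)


M = 0.81 * 1.989e30 kg = 1.61109e+30 kg; R = 10.87 * 6.957e8 m = 7.562259e+09 m. v_esc = sqrt(2GM/R) = sqrt(2 * 6.674e-11 * 1.61109e+30 / 7.562259e+09) = 168632.868

168632.868 m/s


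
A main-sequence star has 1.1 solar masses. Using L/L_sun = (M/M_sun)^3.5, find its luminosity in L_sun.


L/L_sun = (M/M_sun)^3.5 = 1.1^3.5 = 1.396

1.396 L_sun


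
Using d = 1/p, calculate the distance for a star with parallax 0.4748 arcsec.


d = 1/p = 1/0.4748 = 2.1061

2.1061 pc


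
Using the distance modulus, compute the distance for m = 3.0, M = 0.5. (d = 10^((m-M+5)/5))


d = 10^((m - M + 5)/5) = 10^((3.0 - 0.5 + 5)/5) = 31.6228

31.6228 pc


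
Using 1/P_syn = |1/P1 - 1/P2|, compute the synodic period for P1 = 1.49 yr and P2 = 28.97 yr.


1/P_syn = |1/P1 - 1/P2| = |1/1.49 - 1/28.97| => P_syn = 1.5708

1.5708 years


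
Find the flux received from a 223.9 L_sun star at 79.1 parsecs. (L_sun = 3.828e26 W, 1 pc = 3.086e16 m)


F = L / (4*pi*d^2) = 8.571e+28 / (4*pi*(2.441e+18)^2) = 1.145e-09

1.145e-09 W/m^2


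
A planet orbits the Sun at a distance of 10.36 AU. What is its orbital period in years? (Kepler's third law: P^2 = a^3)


P = a^(3/2) = 10.36^1.5 = 33.3457

33.3457 years


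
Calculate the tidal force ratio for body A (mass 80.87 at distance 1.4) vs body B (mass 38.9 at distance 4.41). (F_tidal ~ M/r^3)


Ratio = (M1/r1^3) / (M2/r2^3) = (80.87/1.4^3) / (38.9/4.41^3) = 64.9785

64.9785


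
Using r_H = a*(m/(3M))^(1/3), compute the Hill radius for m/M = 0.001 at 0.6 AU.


r_H = a * (m/3M)^(1/3) = 0.6 * (0.001/3)^(1/3) = 0.0416

0.0416 AU


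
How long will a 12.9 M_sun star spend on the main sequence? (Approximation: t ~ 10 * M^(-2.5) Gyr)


t = 10 * M^(-2.5) = 10 * 12.9^(-2.5) = 0.0167

0.0167 Gyr


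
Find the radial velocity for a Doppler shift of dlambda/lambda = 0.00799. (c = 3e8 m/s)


v = (dlambda/lambda) * c = 0.00799 * 3e8 = 2.397e+06

2.397e+06 m/s


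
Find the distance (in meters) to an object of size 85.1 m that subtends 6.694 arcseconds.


D = size / theta_rad, theta_rad = 6.694 * pi/(180*3600) = 3.245e-05, D = 2.622e+06

2.622e+06 m


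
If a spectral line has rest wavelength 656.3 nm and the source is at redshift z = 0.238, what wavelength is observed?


lam_obs = lam_emit * (1 + z) = 656.3 * (1 + 0.238) = 812.4994

812.4994 nm


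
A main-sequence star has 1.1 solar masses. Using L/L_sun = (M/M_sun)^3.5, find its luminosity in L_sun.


L/L_sun = (M/M_sun)^3.5 = 1.1^3.5 = 1.396

1.396 L_sun


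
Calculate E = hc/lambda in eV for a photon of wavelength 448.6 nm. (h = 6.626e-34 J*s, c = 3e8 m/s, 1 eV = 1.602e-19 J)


E = hc/lambda = 6.626e-34 * 3e8 / 4.486e-07 = 4.431e-19 J = 2.766 eV

2.766 eV


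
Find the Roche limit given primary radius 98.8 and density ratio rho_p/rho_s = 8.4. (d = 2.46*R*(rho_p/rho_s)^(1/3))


d_Roche = 2.46 * 98.8 * 8.4^(1/3) = 494.0662

494.0662


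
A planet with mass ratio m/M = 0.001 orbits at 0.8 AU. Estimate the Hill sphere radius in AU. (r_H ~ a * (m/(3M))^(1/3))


r_H = a * (m/3M)^(1/3) = 0.8 * (0.001/3)^(1/3) = 0.0555

0.0555 AU


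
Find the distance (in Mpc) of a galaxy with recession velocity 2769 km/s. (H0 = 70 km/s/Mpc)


d = v / H0 = 2769 / 70 = 39.5571

39.5571 Mpc


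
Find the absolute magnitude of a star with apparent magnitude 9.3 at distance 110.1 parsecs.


M = m - 5*log10(d) + 5 = 9.3 - 5*log10(110.1) + 5 = 4.0911

4.0911


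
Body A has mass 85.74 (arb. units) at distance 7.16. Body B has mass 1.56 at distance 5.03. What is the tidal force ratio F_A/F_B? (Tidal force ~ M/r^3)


Ratio = (M1/r1^3) / (M2/r2^3) = (85.74/7.16^3) / (1.56/5.03^3) = 19.0557

19.0557


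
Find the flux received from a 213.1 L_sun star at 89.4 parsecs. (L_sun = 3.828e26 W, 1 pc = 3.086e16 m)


F = L / (4*pi*d^2) = 8.157e+28 / (4*pi*(2.759e+18)^2) = 8.529e-10

8.529e-10 W/m^2


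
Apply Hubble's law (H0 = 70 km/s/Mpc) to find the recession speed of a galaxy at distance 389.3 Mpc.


v = H0 * d = 70 * 389.3 = 27251.0

27251.0 km/s


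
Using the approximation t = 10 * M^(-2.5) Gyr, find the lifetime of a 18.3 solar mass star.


t = 10 * M^(-2.5) = 10 * 18.3^(-2.5) = 0.007

0.007 Gyr


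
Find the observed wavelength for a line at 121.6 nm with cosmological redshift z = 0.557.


lam_obs = lam_emit * (1 + z) = 121.6 * (1 + 0.557) = 189.3312

189.3312 nm


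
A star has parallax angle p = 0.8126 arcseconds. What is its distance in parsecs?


d = 1/p = 1/0.8126 = 1.2306

1.2306 pc


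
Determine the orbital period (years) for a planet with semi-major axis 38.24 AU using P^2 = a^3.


P = a^(3/2) = 38.24^1.5 = 236.4704

236.4704 years


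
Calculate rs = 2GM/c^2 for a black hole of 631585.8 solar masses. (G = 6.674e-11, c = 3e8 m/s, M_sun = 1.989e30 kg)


M = 631585.8 * 1.989e30 kg = 1.256224156e+36 kg. rs = 2GM/c^2 = 2 * 6.674e-11 * 1.256224156e+36 / (3e8)^2 = 1.863e+09

1.863e+09 m


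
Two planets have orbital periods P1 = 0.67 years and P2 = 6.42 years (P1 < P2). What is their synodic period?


1/P_syn = |1/P1 - 1/P2| = |1/0.67 - 1/6.42| => P_syn = 0.7481

0.7481 years


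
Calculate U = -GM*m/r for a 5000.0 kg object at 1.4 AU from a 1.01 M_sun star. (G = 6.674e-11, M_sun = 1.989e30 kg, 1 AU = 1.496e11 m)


M = 1.01 * 1.989e30 kg = 2.00889e+30 kg; r = 1.4 AU * 1.496e11 m/AU = 2.0944e+11 m. U = -GM*m/r = -(6.674e-11 * 2.00889e+30 * 5000.0) / 2.0944e+11 = -3.201e+12

-3.201e+12 J


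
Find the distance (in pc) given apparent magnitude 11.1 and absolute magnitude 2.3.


d = 10^((m - M + 5)/5) = 10^((11.1 - 2.3 + 5)/5) = 575.4399

575.4399 pc


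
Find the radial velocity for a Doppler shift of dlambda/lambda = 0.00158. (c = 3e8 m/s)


v = (dlambda/lambda) * c = 0.00158 * 3e8 = 474000.0

474000.0 m/s


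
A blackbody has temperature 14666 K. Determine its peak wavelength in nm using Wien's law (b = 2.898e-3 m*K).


lam_max = b / T = 2.898e-3 / 14666 = 1.976e-07 m = 197.5999 nm

197.5999 nm


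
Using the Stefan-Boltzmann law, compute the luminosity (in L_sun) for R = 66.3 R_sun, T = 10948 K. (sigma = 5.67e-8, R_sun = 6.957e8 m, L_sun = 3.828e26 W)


R = 66.3 * 6.957e8 m = 4.612491e+10 m. L = 4*pi*R^2*sigma*T^4 = 4*pi*(4.612491e+10)^2 * 5.67e-8 * 10948^4 = 2.177725524e+31 W. L/L_sun = 2.177725524e+31 / 3.828e26 = 56889.3815

56889.3815 L_sun


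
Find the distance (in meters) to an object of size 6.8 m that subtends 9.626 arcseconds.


D = size / theta_rad, theta_rad = 9.626 * pi/(180*3600) = 4.667e-05, D = 145709.6076

145709.6076 m


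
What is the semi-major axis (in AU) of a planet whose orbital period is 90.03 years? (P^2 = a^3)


a = P^(2/3) = 90.03^(2/3) = 20.0875

20.0875 AU


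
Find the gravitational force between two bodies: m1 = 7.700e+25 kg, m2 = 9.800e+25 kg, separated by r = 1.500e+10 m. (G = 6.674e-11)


F = G*m1*m2/r^2 = 6.674e-11 * 7.700e+25 * 9.800e+25 / (1.500e+10)^2 = 6.674e-11 * 7.546e+51 / 2.250e+20 = 2.238e+21

2.238e+21 N


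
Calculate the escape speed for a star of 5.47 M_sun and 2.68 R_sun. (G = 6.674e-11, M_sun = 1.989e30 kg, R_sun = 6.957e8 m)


M = 5.47 * 1.989e30 kg = 1.087983e+31 kg; R = 2.68 * 6.957e8 m = 1.864476e+09 m. v_esc = sqrt(2GM/R) = sqrt(2 * 6.674e-11 * 1.087983e+31 / 1.864476e+09) = 882552.9176

882552.9176 m/s


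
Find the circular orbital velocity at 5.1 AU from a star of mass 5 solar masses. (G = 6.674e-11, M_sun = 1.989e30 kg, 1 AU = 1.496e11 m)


v = sqrt(GM/r) = sqrt(6.674e-11 * 9.945e+30 / 7.630e+11) = 29494.7426

29494.7426 m/s


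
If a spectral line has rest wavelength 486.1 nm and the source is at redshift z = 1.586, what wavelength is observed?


lam_obs = lam_emit * (1 + z) = 486.1 * (1 + 1.586) = 1257.0546

1257.0546 nm


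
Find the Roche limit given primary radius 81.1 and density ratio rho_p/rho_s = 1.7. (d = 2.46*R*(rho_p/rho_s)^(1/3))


d_Roche = 2.46 * 81.1 * 1.7^(1/3) = 238.1071

238.1071


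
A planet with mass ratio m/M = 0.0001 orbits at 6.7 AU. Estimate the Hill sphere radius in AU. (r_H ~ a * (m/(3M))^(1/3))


r_H = a * (m/3M)^(1/3) = 6.7 * (0.0001/3)^(1/3) = 0.2156

0.2156 AU


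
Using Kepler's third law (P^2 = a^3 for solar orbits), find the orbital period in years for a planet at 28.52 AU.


P = a^(3/2) = 28.52^1.5 = 152.3085

152.3085 years


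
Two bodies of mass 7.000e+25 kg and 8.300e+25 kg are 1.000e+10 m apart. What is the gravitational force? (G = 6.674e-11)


F = G*m1*m2/r^2 = 6.674e-11 * 7.000e+25 * 8.300e+25 / (1.000e+10)^2 = 6.674e-11 * 5.810e+51 / 1.000e+20 = 3.878e+21

3.878e+21 N


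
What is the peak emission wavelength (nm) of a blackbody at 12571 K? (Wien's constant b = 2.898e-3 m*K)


lam_max = b / T = 2.898e-3 / 12571 = 2.305e-07 m = 230.5306 nm

230.5306 nm


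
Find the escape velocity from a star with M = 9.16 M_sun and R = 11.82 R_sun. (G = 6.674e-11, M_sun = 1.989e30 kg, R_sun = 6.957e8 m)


M = 9.16 * 1.989e30 kg = 1.821924e+31 kg; R = 11.82 * 6.957e8 m = 8.223174e+09 m. v_esc = sqrt(2GM/R) = sqrt(2 * 6.674e-11 * 1.821924e+31 / 8.223174e+09) = 543817.8862

543817.8862 m/s


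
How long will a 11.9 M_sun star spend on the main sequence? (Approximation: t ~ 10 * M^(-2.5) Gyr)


t = 10 * M^(-2.5) = 10 * 11.9^(-2.5) = 0.0205

0.0205 Gyr


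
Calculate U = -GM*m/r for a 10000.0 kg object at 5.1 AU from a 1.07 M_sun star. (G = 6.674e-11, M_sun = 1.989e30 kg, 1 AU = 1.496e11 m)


M = 1.07 * 1.989e30 kg = 2.12823e+30 kg; r = 5.1 AU * 1.496e11 m/AU = 7.6296e+11 m. U = -GM*m/r = -(6.674e-11 * 2.12823e+30 * 10000.0) / 7.6296e+11 = -1.862e+12

-1.862e+12 J


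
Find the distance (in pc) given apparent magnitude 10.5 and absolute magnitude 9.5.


d = 10^((m - M + 5)/5) = 10^((10.5 - 9.5 + 5)/5) = 15.8489

15.8489 pc


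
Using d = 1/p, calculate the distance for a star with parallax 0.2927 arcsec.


d = 1/p = 1/0.2927 = 3.4165

3.4165 pc


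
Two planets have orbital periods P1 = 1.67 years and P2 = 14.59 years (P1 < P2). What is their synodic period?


1/P_syn = |1/P1 - 1/P2| = |1/1.67 - 1/14.59| => P_syn = 1.8859

1.8859 years


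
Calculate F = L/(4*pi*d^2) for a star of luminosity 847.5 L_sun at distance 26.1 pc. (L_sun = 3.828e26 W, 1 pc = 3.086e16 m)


F = L / (4*pi*d^2) = 3.244e+29 / (4*pi*(8.054e+17)^2) = 3.980e-08

3.980e-08 W/m^2


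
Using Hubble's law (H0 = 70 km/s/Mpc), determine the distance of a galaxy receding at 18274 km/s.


d = v / H0 = 18274 / 70 = 261.0571

261.0571 Mpc


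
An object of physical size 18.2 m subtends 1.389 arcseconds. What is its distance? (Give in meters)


D = size / theta_rad, theta_rad = 1.389 * pi/(180*3600) = 6.734e-06, D = 2.703e+06

2.703e+06 m


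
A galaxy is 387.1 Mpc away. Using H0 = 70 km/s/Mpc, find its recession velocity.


v = H0 * d = 70 * 387.1 = 27097.0

27097.0 km/s


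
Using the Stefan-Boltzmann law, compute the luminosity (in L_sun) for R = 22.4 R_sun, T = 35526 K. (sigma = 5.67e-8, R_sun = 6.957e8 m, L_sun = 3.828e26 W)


R = 22.4 * 6.957e8 m = 1.558368e+10 m. L = 4*pi*R^2*sigma*T^4 = 4*pi*(1.558368e+10)^2 * 5.67e-8 * 35526^4 = 2.756247495e+32 W. L/L_sun = 2.756247495e+32 / 3.828e26 = 720022.8567

720022.8567 L_sun


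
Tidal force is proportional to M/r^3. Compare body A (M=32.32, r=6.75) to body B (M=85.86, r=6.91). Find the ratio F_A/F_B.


Ratio = (M1/r1^3) / (M2/r2^3) = (32.32/6.75^3) / (85.86/6.91^3) = 0.4038

0.4038


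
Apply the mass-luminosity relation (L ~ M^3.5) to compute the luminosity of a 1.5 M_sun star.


L/L_sun = (M/M_sun)^3.5 = 1.5^3.5 = 4.1335

4.1335 L_sun


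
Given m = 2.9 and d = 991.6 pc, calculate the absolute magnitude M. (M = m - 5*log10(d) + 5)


M = m - 5*log10(d) + 5 = 2.9 - 5*log10(991.6) + 5 = -7.0817

-7.0817


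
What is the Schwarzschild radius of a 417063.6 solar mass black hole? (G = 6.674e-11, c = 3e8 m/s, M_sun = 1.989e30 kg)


M = 417063.6 * 1.989e30 kg = 8.295395004e+35 kg. rs = 2GM/c^2 = 2 * 6.674e-11 * 8.295395004e+35 / (3e8)^2 = 1.230e+09

1.230e+09 m


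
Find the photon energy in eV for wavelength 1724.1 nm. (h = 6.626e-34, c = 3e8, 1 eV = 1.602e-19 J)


E = hc/lambda = 6.626e-34 * 3e8 / 1.724e-06 = 1.153e-19 J = 0.7197 eV

0.7197 eV


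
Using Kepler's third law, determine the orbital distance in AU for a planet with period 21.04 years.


a = P^(2/3) = 21.04^(2/3) = 7.6213

7.6213 AU


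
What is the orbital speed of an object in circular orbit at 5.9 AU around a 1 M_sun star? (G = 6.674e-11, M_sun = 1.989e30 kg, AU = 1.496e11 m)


v = sqrt(GM/r) = sqrt(6.674e-11 * 1.989e+30 / 8.826e+11) = 12263.6201

12263.6201 m/s


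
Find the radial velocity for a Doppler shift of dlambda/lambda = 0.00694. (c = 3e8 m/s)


v = (dlambda/lambda) * c = 0.00694 * 3e8 = 2.082e+06

2.082e+06 m/s


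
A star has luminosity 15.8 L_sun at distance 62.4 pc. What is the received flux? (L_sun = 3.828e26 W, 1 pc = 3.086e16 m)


F = L / (4*pi*d^2) = 6.048e+27 / (4*pi*(1.926e+18)^2) = 1.298e-10

1.298e-10 W/m^2


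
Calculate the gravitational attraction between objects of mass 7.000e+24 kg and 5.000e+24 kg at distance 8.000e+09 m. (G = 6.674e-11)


F = G*m1*m2/r^2 = 6.674e-11 * 7.000e+24 * 5.000e+24 / (8.000e+09)^2 = 6.674e-11 * 3.500e+49 / 6.400e+19 = 3.650e+19

3.650e+19 N


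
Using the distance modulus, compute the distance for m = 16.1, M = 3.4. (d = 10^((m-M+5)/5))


d = 10^((m - M + 5)/5) = 10^((16.1 - 3.4 + 5)/5) = 3467.3685

3467.3685 pc


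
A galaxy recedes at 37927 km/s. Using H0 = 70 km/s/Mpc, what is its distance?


d = v / H0 = 37927 / 70 = 541.8143

541.8143 Mpc


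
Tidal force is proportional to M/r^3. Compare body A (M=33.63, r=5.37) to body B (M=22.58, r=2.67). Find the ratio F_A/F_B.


Ratio = (M1/r1^3) / (M2/r2^3) = (33.63/5.37^3) / (22.58/2.67^3) = 0.1831

0.1831


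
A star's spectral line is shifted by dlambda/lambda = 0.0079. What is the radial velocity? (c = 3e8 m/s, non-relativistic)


v = (dlambda/lambda) * c = 0.0079 * 3e8 = 2.370e+06

2.370e+06 m/s


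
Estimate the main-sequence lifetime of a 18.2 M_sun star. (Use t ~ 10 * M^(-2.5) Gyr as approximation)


t = 10 * M^(-2.5) = 10 * 18.2^(-2.5) = 0.0071

0.0071 Gyr


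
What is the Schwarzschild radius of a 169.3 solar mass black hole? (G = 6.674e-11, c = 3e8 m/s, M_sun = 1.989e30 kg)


M = 169.3 * 1.989e30 kg = 3.367377e+32 kg. rs = 2GM/c^2 = 2 * 6.674e-11 * 3.367377e+32 / (3e8)^2 = 499419.4244

499419.4244 m


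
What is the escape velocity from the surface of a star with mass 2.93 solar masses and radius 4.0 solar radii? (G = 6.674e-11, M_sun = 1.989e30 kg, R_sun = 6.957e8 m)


M = 2.93 * 1.989e30 kg = 5.82777e+30 kg; R = 4.0 * 6.957e8 m = 2.7828e+09 m. v_esc = sqrt(2GM/R) = sqrt(2 * 6.674e-11 * 5.82777e+30 / 2.7828e+09) = 528710.948

528710.948 m/s


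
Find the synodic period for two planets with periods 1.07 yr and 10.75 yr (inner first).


1/P_syn = |1/P1 - 1/P2| = |1/1.07 - 1/10.75| => P_syn = 1.1883

1.1883 years


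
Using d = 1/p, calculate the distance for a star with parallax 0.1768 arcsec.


d = 1/p = 1/0.1768 = 5.6561

5.6561 pc


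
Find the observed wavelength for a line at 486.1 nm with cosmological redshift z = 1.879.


lam_obs = lam_emit * (1 + z) = 486.1 * (1 + 1.879) = 1399.4819

1399.4819 nm


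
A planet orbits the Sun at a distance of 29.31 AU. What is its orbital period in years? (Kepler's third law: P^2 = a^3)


P = a^(3/2) = 29.31^1.5 = 158.6806

158.6806 years


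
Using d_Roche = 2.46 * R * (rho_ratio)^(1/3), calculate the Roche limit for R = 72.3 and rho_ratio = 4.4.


d_Roche = 2.46 * 72.3 * 4.4^(1/3) = 291.4457

291.4457


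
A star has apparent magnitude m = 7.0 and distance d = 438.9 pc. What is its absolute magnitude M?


M = m - 5*log10(d) + 5 = 7.0 - 5*log10(438.9) + 5 = -1.2118

-1.2118


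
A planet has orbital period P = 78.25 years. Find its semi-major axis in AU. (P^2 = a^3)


a = P^(2/3) = 78.25^(2/3) = 18.2946

18.2946 AU


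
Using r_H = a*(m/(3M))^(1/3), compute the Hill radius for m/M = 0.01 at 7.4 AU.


r_H = a * (m/3M)^(1/3) = 7.4 * (0.01/3)^(1/3) = 1.1054

1.1054 AU


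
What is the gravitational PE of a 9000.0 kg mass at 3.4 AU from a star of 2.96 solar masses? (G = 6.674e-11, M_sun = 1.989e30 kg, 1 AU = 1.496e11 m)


M = 2.96 * 1.989e30 kg = 5.88744e+30 kg; r = 3.4 AU * 1.496e11 m/AU = 5.0864e+11 m. U = -GM*m/r = -(6.674e-11 * 5.88744e+30 * 9000.0) / 5.0864e+11 = -6.953e+12

-6.953e+12 J


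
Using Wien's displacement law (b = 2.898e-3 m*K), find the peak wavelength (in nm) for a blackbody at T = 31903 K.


lam_max = b / T = 2.898e-3 / 31903 = 9.084e-08 m = 90.8379 nm

90.8379 nm


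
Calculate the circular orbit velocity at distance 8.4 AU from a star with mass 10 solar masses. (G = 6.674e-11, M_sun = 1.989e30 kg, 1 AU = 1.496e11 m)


v = sqrt(GM/r) = sqrt(6.674e-11 * 1.989e+31 / 1.257e+12) = 32501.6233

32501.6233 m/s


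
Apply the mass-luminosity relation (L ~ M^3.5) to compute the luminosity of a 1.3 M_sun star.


L/L_sun = (M/M_sun)^3.5 = 1.3^3.5 = 2.505

2.505 L_sun


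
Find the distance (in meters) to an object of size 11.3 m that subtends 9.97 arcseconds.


D = size / theta_rad, theta_rad = 9.97 * pi/(180*3600) = 4.834e-05, D = 233780.5728

233780.5728 m


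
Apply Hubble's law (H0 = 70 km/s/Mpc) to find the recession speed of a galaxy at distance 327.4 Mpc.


v = H0 * d = 70 * 327.4 = 22918.0

22918.0 km/s


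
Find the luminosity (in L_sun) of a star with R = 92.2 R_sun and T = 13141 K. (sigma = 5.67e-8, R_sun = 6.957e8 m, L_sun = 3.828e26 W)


R = 92.2 * 6.957e8 m = 6.414354e+10 m. L = 4*pi*R^2*sigma*T^4 = 4*pi*(6.414354e+10)^2 * 5.67e-8 * 13141^4 = 8.742032826e+31 W. L/L_sun = 8.742032826e+31 / 3.828e26 = 228370.7635

228370.7635 L_sun


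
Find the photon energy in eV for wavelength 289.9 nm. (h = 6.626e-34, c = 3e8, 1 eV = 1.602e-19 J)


E = hc/lambda = 6.626e-34 * 3e8 / 2.899e-07 = 6.857e-19 J = 4.2802 eV

4.2802 eV


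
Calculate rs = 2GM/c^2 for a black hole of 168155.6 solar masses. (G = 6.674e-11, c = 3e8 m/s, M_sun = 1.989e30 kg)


M = 168155.6 * 1.989e30 kg = 3.344614884e+35 kg. rs = 2GM/c^2 = 2 * 6.674e-11 * 3.344614884e+35 / (3e8)^2 = 4.960e+08

4.960e+08 m


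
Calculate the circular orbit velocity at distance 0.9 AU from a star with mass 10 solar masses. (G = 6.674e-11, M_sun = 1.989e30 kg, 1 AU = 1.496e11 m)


v = sqrt(GM/r) = sqrt(6.674e-11 * 1.989e+31 / 1.346e+11) = 99294.0994

99294.0994 m/s


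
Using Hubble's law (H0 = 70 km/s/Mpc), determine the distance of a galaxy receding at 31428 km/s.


d = v / H0 = 31428 / 70 = 448.9714

448.9714 Mpc


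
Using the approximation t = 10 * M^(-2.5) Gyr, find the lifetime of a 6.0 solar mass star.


t = 10 * M^(-2.5) = 10 * 6.0^(-2.5) = 0.1134

0.1134 Gyr


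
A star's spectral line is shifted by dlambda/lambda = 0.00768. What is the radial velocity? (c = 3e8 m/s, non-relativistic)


v = (dlambda/lambda) * c = 0.00768 * 3e8 = 2.304e+06

2.304e+06 m/s


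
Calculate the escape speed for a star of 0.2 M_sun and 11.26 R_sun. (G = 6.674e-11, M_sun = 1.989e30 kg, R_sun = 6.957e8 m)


M = 0.2 * 1.989e30 kg = 3.978e+29 kg; R = 11.26 * 6.957e8 m = 7.833582e+09 m. v_esc = sqrt(2GM/R) = sqrt(2 * 6.674e-11 * 3.978e+29 / 7.833582e+09) = 82330.4125

82330.4125 m/s


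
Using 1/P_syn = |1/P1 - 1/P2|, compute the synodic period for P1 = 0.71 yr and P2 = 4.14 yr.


1/P_syn = |1/P1 - 1/P2| = |1/0.71 - 1/4.14| => P_syn = 0.857

0.857 years


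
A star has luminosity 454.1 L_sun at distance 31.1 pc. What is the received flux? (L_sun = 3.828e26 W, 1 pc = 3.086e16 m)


F = L / (4*pi*d^2) = 1.738e+29 / (4*pi*(9.597e+17)^2) = 1.502e-08

1.502e-08 W/m^2


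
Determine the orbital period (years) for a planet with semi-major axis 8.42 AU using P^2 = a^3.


P = a^(3/2) = 8.42^1.5 = 24.4325

24.4325 years


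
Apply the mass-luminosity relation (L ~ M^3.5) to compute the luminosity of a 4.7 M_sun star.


L/L_sun = (M/M_sun)^3.5 = 4.7^3.5 = 225.0829

225.0829 L_sun


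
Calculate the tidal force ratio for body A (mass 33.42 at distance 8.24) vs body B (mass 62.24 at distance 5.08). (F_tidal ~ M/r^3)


Ratio = (M1/r1^3) / (M2/r2^3) = (33.42/8.24^3) / (62.24/5.08^3) = 0.1258

0.1258


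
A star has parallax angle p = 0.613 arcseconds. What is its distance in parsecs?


d = 1/p = 1/0.613 = 1.6313

1.6313 pc
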